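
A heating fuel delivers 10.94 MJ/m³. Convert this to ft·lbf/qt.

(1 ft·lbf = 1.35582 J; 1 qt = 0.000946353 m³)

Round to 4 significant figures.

10.94 MJ/m³ × 1000000 J/MJ = 1.094×10⁷ J/m³
1.094×10⁷ J/m³ ÷ 1.35582 J/ft·lbf × 0.000946353 m³/qt = 7636.04 ft·lbf/qt

7636 ft·lbf/qt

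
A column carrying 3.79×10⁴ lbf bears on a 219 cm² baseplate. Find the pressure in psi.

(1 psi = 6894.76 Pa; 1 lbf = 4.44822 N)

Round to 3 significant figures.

1120 psi

3.79×10⁴ lbf × 4.44822 = 168588 N
219 cm² × 0.0001 = 0.0219 m²
P = F / A = 168588 N / 0.0219 m² = 7.69808×10⁶ Pa
7.69808×10⁶ Pa ÷ (6894.76 Pa/psi) = 1116.51 psi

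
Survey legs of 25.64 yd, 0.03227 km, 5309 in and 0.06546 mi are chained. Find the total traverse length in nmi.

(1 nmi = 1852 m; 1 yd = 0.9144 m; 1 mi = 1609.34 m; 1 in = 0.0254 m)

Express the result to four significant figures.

25.64 yd × 0.9144 → 23.4452 m
0.03227 km × 1000 → 32.27 m
5309 in × 0.0254 → 134.849 m
0.06546 mi × 1609.34 → 105.347 m
Sum: 23.4452 + 32.27 + 134.849 + 105.347 = 295.911 m
In nmi: 295.911 / 1852 = 0.159779 nmi

0.1598 nmi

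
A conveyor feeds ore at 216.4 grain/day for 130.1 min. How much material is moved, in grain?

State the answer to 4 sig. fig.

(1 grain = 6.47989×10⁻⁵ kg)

216.4 grain/day → 1.62297×10⁻⁷ kg/s
130.1 min → 7806 s
m = ṁ × t = 1.62297×10⁻⁷ × 7806 = 0.00126689 kg
In grain: 0.00126689 / 6.47989×10⁻⁵ = 19.5511 grain

19.55 grain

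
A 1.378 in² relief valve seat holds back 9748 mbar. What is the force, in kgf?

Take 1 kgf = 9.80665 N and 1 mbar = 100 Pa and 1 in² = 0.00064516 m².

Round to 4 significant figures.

88.37 kgf

9748 mbar × 100 → 974800 Pa
1.378 in² × 0.00064516 → 8.8903×10⁻⁴ m²
F = P × A = 974800 Pa × 8.8903×10⁻⁴ m² = 866.626 N
866.626 N ÷ (9.80665 N/kgf) = 88.3713 kgf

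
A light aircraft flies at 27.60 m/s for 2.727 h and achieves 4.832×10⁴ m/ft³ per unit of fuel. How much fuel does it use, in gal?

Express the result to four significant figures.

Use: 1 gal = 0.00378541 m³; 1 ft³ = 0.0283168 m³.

2.727 h → 9817.2 s
d = v × t = 27.6 × 9817.2 = 270955 m
4.832×10⁴ m/ft³ → 1.70641×10⁶ m/m³
V = d / (distance per unit fuel) = 270955 / 1.70641×10⁶ = 0.158787 m³
In gal: 0.158787 / 0.00378541 = 41.9471 gal

41.95 gal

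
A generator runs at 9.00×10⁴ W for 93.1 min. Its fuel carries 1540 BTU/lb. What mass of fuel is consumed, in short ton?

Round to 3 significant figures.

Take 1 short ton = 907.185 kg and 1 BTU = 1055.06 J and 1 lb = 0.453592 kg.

0.155 short ton

93.1 min → 5586 s
E = P × t = 90000 × 5586 = 5.0274×10⁸ J
1540 BTU/lb → 3.58206×10⁶ J/kg
m = E / e_s = 5.0274×10⁸ / 3.58206×10⁶ = 140.349 kg
In short ton: 140.349 / 907.185 = 0.154708 short ton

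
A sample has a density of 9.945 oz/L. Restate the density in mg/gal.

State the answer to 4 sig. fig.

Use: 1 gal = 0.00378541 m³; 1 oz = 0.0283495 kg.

1.067×10⁶ mg/gal

9.945 oz/L × 0.0283495 kg/oz ÷ 0.001 m³/L = 281.936 kg/m³
281.936 kg/m³ ÷ 10⁻⁶ kg/mg × 0.00378541 m³/gal = 1.06724×10⁶ mg/gal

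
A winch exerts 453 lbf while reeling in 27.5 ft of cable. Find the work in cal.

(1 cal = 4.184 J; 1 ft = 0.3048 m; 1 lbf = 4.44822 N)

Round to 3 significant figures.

453 lbf × 4.44822 → 2015.04 N
27.5 ft × 0.3048 → 8.382 m
W = F × d = 2015.04 N × 8.382 m = 16890.1 J
16890.1 J ÷ (4.184 J/cal) = 4036.83 cal

4040 cal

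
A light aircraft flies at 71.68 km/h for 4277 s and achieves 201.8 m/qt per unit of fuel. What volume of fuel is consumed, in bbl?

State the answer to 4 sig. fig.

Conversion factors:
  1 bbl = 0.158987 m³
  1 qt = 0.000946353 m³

71.68 km/h → 19.9111 m/s
d = v × t = 19.9111 × 4277 = 85159.8 m
201.8 m/qt → 213240 m/m³
V = d / (distance per unit fuel) = 85159.8 / 213240 = 0.399361 m³
In bbl: 0.399361 / 0.158987 = 2.51191 bbl

2.512 bbl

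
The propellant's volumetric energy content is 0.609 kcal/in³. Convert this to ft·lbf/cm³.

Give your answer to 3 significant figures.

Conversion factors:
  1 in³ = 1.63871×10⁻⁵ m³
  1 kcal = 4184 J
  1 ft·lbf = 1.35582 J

0.609 kcal/in³ × 4184 J/kcal ÷ 1.63871×10⁻⁵ m³/in³ = 1.55492×10⁸ J/m³
1.55492×10⁸ J/m³ ÷ 1.35582 J/ft·lbf × 10⁻⁶ m³/cm³ = 114.685 ft·lbf/cm³

115 ft·lbf/cm³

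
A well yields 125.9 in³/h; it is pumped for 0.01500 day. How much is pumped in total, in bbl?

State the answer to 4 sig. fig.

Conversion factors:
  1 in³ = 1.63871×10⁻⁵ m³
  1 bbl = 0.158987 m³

0.004672 bbl

125.9 in³/h → 5.73093×10⁻⁷ m³/s
0.01500 day → 1296 s
V = Q × t = 5.73093×10⁻⁷ × 1296 = 7.42729×10⁻⁴ m³
In bbl: 7.42729×10⁻⁴ / 0.158987 = 0.00467163 bbl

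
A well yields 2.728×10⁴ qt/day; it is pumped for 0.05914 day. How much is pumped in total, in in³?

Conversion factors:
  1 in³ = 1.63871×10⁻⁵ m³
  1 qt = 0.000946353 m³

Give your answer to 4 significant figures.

9.317×10⁴ in³

2.728×10⁴ qt/day → 2.98802×10⁻⁴ m³/s
0.05914 day → 5109.7 s
V = Q × t = 2.98802×10⁻⁴ × 5109.7 = 1.52679 m³
In in³: 1.52679 / 1.63871×10⁻⁵ = 93170.2 in³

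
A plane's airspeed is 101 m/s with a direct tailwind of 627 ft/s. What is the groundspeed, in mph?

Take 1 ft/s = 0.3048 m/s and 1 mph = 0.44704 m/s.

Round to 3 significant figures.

653 mph

101 m/s (already m/s)
627 ft/s × 0.3048 → 191.11 m/s
Combined: 101 + 191.11 = 292.11 m/s
In mph: 292.11 / 0.44704 = 653.431 mph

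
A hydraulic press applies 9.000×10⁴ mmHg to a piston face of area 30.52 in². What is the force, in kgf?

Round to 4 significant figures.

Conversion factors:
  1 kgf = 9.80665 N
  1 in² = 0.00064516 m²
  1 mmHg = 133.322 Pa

9.000×10⁴ mmHg × 133.322 → 1.1999×10⁷ Pa
30.52 in² × 0.00064516 → 0.0196903 m²
F = P × A = 1.1999×10⁷ Pa × 0.0196903 m² = 236264 N
236264 N ÷ (9.80665 N/kgf) = 24092.2 kgf

2.409×10⁴ kgf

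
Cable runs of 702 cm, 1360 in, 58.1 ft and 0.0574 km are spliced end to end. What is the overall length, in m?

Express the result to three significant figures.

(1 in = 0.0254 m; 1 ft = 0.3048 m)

702 cm × 0.01 → 7.02 m
1360 in × 0.0254 → 34.544 m
58.1 ft × 0.3048 → 17.7089 m
0.0574 km × 1000 → 57.4 m
Sum: 7.02 + 34.544 + 17.7089 + 57.4 = 116.673 m

117 m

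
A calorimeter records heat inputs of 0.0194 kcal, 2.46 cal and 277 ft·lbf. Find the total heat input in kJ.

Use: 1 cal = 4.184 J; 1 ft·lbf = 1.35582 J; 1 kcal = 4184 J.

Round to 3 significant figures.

0.467 kJ

0.0194 kcal × 4184 → 81.1696 J
2.46 cal × 4.184 → 10.2926 J
277 ft·lbf × 1.35582 → 375.562 J
Combined: 81.1696 + 10.2926 + 375.562 = 467.024 J
In kJ: 467.024 / 1000 = 0.467024 kJ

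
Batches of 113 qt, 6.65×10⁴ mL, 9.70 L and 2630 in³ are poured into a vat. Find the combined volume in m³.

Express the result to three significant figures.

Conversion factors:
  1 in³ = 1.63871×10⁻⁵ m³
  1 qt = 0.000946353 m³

0.226 m³

113 qt × 0.000946353 = 0.106938 m³
6.65×10⁴ mL × 10⁻⁶ = 0.0665 m³
9.70 L × 0.001 = 0.0097 m³
2630 in³ × 1.63871×10⁻⁵ = 0.0430981 m³
Combined: 0.106938 + 0.0665 + 0.0097 + 0.0430981 = 0.226236 m³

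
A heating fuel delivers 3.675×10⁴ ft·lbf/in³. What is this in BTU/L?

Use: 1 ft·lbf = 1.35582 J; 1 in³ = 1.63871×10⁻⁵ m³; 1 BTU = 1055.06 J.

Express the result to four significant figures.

2882 BTU/L

3.675×10⁴ ft·lbf/in³ × 1.35582 J/ft·lbf ÷ 1.63871×10⁻⁵ m³/in³ = 3.04059×10⁹ J/m³
3.04059×10⁹ J/m³ ÷ 1055.06 J/BTU × 0.001 m³/L = 2881.91 BTU/L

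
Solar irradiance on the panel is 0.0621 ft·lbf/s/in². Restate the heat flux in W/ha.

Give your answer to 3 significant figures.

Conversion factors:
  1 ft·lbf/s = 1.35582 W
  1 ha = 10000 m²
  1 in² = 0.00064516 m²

1.31×10⁶ W/ha

0.0621 ft·lbf/s/in² × 1.35582 W/ft·lbf/s ÷ 0.00064516 m²/in² = 130.505 W/m²
130.505 W/m² × 10000 m²/ha = 1.30505×10⁶ W/ha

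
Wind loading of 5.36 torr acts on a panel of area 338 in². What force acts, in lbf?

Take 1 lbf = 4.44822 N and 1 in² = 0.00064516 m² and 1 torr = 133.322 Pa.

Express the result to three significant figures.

35.0 lbf

5.36 torr × 133.322 = 714.606 Pa
338 in² × 0.00064516 = 0.218064 m²
F = P × A = 714.606 Pa × 0.218064 m² = 155.83 N
155.83 N ÷ (4.44822 N/lbf) = 35.032 lbf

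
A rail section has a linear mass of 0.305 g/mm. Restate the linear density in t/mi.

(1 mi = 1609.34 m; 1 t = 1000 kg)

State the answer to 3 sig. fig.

0.491 t/mi

0.305 g/mm × 0.001 kg/g ÷ 0.001 m/mm = 0.305 kg/m
0.305 kg/m ÷ 1000 kg/t × 1609.34 m/mi = 0.490849 t/mi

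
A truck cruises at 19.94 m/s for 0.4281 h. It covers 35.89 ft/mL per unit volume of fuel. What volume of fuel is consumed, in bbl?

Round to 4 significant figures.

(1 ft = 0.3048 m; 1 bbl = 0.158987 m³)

0.01767 bbl

0.4281 h → 1541.16 s
d = v × t = 19.94 × 1541.16 = 30730.7 m
35.89 ft/mL → 1.09393×10⁷ m/m³
V = d / (distance per unit fuel) = 30730.7 / 1.09393×10⁷ = 0.0028092 m³
In bbl: 0.0028092 / 0.158987 = 0.0176694 bbl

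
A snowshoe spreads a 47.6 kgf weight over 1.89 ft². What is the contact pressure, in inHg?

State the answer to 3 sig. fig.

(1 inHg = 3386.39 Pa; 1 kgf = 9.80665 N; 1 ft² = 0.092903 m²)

47.6 kgf × 9.80665 → 466.797 N
1.89 ft² × 0.092903 → 0.175587 m²
P = F / A = 466.797 N / 0.175587 m² = 2658.49 Pa
2658.49 Pa ÷ (3386.39 Pa/inHg) = 0.785051 inHg

0.785 inHg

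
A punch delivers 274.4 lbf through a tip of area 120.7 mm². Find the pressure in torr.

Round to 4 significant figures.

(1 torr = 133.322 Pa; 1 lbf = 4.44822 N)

7.585×10⁴ torr

274.4 lbf × 4.44822 = 1220.59 N
120.7 mm² × 10⁻⁶ = 1.207×10⁻⁴ m²
P = F / A = 1220.59 N / 1.207×10⁻⁴ m² = 1.01126×10⁷ Pa
1.01126×10⁷ Pa ÷ (133.322 Pa/torr) = 75850.9 torr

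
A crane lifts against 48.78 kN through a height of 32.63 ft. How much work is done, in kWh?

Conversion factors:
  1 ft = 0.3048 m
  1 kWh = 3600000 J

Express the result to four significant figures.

0.1348 kWh

48.78 kN × 1000 = 48780 N
32.63 ft × 0.3048 = 9.94562 m
W = F × d = 48780 N × 9.94562 m = 485147 J
485147 J ÷ (3600000 J/kWh) = 0.134763 kWh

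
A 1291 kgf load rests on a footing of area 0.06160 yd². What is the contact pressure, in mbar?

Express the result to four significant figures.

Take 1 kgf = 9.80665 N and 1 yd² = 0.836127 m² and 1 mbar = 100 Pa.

1291 kgf × 9.80665 → 12660.4 N
0.06160 yd² × 0.836127 → 0.0515054 m²
P = F / A = 12660.4 N / 0.0515054 m² = 245807 Pa
245807 Pa ÷ (100 Pa/mbar) = 2458.07 mbar

2458 mbar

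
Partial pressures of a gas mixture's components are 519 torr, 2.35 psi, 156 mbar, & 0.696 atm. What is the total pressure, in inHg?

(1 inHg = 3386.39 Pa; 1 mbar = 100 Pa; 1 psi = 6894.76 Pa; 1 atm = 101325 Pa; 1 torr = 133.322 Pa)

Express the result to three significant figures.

519 torr × 133.322 → 69194.1 Pa
2.35 psi × 6894.76 → 16202.7 Pa
156 mbar × 100 → 15600 Pa
0.696 atm × 101325 → 70522.2 Pa
Total: 69194.1 + 16202.7 + 15600 + 70522.2 = 171519 Pa
In inHg: 171519 / 3386.39 = 50.6495 inHg

50.6 inHg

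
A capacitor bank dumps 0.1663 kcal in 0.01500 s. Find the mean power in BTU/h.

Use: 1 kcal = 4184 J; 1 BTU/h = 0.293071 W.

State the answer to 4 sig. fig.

0.1663 kcal × 4184 = 695.799 J
P = E / t = 695.799 J / 0.015 s = 46386.6 W
46386.6 W ÷ (0.293071 W/BTU/h) = 158278 BTU/h

1.583×10⁵ BTU/h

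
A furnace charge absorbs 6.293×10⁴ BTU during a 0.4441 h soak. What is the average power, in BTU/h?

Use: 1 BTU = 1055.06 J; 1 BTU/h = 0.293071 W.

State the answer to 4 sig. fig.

6.293×10⁴ BTU × 1055.06 → 6.63949×10⁷ J
0.4441 h × 3600 → 1598.76 s
P = E / t = 6.63949×10⁷ J / 1598.76 s = 41529 W
41529 W ÷ (0.293071 W/BTU/h) = 141703 BTU/h

1.417×10⁵ BTU/h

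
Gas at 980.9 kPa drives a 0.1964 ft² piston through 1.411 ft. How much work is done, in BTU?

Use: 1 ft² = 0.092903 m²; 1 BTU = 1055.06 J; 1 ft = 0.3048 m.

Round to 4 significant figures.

7.296 BTU

980.9 kPa → 980900 Pa
0.1964 ft² → 0.0182461 m²
F = P × A = 980900 × 0.0182461 = 17897.6 N
1.411 ft → 0.430073 m
W = F × d = 17897.6 × 0.430073 = 7697.27 J
In BTU: 7697.27 / 1055.06 = 7.29558 BTU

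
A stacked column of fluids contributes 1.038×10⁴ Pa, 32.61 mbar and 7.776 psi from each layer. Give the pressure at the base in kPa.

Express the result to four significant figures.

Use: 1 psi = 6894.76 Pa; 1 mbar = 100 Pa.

67.25 kPa

1.038×10⁴ Pa (already Pa)
32.61 mbar × 100 → 3261 Pa
7.776 psi × 6894.76 → 53613.7 Pa
Sum: 10380 + 3261 + 53613.7 = 67254.7 Pa
In kPa: 67254.7 / 1000 = 67.2547 kPa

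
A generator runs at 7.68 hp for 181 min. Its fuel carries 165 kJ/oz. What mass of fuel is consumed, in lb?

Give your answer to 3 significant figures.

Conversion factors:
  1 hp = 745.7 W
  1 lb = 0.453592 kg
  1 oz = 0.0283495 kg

7.68 hp → 5726.98 W
181 min → 10860 s
E = P × t = 5726.98 × 10860 = 6.2195×10⁷ J
165 kJ/oz → 5.82021×10⁶ J/kg
m = E / e_s = 6.2195×10⁷ / 5.82021×10⁶ = 10.686 kg
In lb: 10.686 / 0.453592 = 23.5586 lb

23.6 lb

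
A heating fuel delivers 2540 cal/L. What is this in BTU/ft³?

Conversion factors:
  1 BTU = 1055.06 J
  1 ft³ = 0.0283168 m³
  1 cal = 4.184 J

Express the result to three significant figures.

285 BTU/ft³

2540 cal/L × 4.184 J/cal ÷ 0.001 m³/L = 1.06274×10⁷ J/m³
1.06274×10⁷ J/m³ ÷ 1055.06 J/BTU × 0.0283168 m³/ft³ = 285.229 BTU/ft³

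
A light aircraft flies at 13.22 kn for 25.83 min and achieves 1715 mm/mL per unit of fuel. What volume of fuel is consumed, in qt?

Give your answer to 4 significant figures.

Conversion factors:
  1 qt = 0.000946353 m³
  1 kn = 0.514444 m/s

6.494 qt

13.22 kn → 6.80095 m/s
25.83 min → 1549.8 s
d = v × t = 6.80095 × 1549.8 = 10540.1 m
1715 mm/mL → 1.715×10⁶ m/m³
V = d / (distance per unit fuel) = 10540.1 / 1.715×10⁶ = 0.00614583 m³
In qt: 0.00614583 / 0.000946353 = 6.49423 qt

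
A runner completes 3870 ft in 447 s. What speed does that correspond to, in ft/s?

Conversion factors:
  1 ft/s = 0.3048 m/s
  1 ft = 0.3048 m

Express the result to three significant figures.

3870 ft × 0.3048 → 1179.58 m
v = d / t = 1179.58 m / 447 s = 2.63888 m/s
2.63888 m/s ÷ (0.3048 m/s/ft/s) = 8.65774 ft/s

8.66 ft/s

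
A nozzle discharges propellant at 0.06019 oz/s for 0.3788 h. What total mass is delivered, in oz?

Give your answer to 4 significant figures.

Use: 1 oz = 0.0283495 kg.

82.08 oz

0.06019 oz/s → 0.00170636 kg/s
0.3788 h → 1363.68 s
m = ṁ × t = 0.00170636 × 1363.68 = 2.32693 kg
In oz: 2.32693 / 0.0283495 = 82.0801 oz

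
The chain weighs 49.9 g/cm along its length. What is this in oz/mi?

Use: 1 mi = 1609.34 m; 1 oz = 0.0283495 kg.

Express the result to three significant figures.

2.83×10⁵ oz/mi

49.9 g/cm × 0.001 kg/g ÷ 0.01 m/cm = 4.99 kg/m
4.99 kg/m ÷ 0.0283495 kg/oz × 1609.34 m/mi = 283272 oz/mi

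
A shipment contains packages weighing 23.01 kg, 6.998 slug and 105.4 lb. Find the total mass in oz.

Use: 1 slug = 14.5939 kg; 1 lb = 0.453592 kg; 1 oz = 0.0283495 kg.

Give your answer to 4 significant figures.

23.01 kg (already kg)
6.998 slug × 14.5939 = 102.128 kg
105.4 lb × 0.453592 = 47.8086 kg
Total: 23.01 + 102.128 + 47.8086 = 172.947 kg
In oz: 172.947 / 0.0283495 = 6100.53 oz

6101 oz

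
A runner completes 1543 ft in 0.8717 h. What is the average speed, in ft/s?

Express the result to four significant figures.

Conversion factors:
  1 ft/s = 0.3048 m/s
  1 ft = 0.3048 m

1543 ft × 0.3048 → 470.306 m
0.8717 h × 3600 → 3138.12 s
v = d / t = 470.306 m / 3138.12 s = 0.149869 m/s
0.149869 m/s ÷ (0.3048 m/s/ft/s) = 0.491696 ft/s

0.4917 ft/s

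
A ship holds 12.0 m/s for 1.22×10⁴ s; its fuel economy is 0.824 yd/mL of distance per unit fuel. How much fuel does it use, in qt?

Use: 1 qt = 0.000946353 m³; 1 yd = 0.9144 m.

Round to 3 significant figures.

205 qt

d = v × t = 12 × 12200 = 146400 m
0.824 yd/mL → 753466 m/m³
V = d / (distance per unit fuel) = 146400 / 753466 = 0.194302 m³
In qt: 0.194302 / 0.000946353 = 205.317 qt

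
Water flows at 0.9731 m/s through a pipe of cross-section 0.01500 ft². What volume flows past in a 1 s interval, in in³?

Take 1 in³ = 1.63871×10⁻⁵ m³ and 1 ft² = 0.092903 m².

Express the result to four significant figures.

0.01500 ft² × 0.092903 → 0.00139354 m²
V = v × A × t = 0.9731 m/s × 0.00139354 m² × 1 s = 0.00135605 m³
0.00135605 m³ ÷ (1.63871×10⁻⁵ m³/in³) = 82.7511 in³

82.75 in³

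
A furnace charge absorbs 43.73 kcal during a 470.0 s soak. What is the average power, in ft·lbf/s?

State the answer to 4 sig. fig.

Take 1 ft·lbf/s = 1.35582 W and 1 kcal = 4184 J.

43.73 kcal × 4184 → 182966 J
P = E / t = 182966 J / 470 s = 389.289 W
389.289 W ÷ (1.35582 W/ft·lbf/s) = 287.124 ft·lbf/s

287.1 ft·lbf/s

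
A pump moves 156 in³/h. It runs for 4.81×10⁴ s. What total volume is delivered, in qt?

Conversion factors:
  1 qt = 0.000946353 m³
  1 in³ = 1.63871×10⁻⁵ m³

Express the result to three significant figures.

156 in³/h → 7.10108×10⁻⁷ m³/s
V = Q × t = 7.10108×10⁻⁷ × 48100 = 0.0341562 m³
In qt: 0.0341562 / 0.000946353 = 36.0925 qt

36.1 qt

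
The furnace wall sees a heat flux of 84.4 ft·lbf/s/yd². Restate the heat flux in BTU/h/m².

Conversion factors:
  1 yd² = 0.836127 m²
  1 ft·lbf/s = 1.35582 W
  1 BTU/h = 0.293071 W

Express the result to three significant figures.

84.4 ft·lbf/s/yd² × 1.35582 W/ft·lbf/s ÷ 0.836127 m²/yd² = 136.859 W/m²
136.859 W/m² ÷ 0.293071 W/BTU/h = 466.982 BTU/h/m²

467 BTU/h/m²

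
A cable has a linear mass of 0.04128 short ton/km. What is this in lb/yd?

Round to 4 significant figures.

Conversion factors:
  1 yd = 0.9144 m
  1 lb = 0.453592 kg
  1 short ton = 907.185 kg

0.07549 lb/yd

0.04128 short ton/km × 907.185 kg/short ton ÷ 1000 m/km = 0.0374486 kg/m
0.0374486 kg/m ÷ 0.453592 kg/lb × 0.9144 m/yd = 0.075493 lb/yd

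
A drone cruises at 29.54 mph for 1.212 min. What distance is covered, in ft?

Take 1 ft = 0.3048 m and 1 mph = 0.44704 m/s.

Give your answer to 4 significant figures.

3151 ft

29.54 mph × 0.44704 = 13.2056 m/s
1.212 min × 60 = 72.72 s
d = v × t = 13.2056 m/s × 72.72 s = 960.311 m
960.311 m ÷ (0.3048 m/ft) = 3150.63 ft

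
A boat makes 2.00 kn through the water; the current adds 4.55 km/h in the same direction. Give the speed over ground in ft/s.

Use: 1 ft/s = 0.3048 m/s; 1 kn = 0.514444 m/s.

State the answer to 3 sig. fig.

7.52 ft/s

2.00 kn × 0.514444 → 1.02889 m/s
4.55 km/h × (1/3.6) → 1.26389 m/s
Combined: 1.02889 + 1.26389 = 2.29278 m/s
In ft/s: 2.29278 / 0.3048 = 7.52224 ft/s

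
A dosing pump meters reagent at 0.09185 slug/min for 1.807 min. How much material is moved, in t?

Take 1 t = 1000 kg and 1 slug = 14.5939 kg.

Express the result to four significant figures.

0.09185 slug/min → 0.0223408 kg/s
1.807 min → 108.42 s
m = ṁ × t = 0.0223408 × 108.42 = 2.42219 kg
In t: 2.42219 / 1000 = 0.00242219 t

0.002422 t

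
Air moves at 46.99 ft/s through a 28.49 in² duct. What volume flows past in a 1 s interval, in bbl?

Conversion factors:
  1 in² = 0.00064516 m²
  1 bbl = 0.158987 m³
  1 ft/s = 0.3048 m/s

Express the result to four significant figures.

1.656 bbl

46.99 ft/s × 0.3048 = 14.3226 m/s
28.49 in² × 0.00064516 = 0.0183806 m²
V = v × A × t = 14.3226 m/s × 0.0183806 m² × 1 s = 0.263258 m³
0.263258 m³ ÷ (0.158987 m³/bbl) = 1.65585 bbl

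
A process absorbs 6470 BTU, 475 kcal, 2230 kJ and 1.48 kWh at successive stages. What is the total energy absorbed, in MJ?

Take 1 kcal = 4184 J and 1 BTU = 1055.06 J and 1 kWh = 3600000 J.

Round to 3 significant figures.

16.4 MJ

6470 BTU × 1055.06 = 6.82624×10⁶ J
475 kcal × 4184 = 1.9874×10⁶ J
2230 kJ × 1000 = 2.23×10⁶ J
1.48 kWh × 3600000 = 5.328×10⁶ J
Combined: 6.82624×10⁶ + 1.9874×10⁶ + 2.23×10⁶ + 5.328×10⁶ = 1.63716×10⁷ J
In MJ: 1.63716×10⁷ / 1000000 = 16.3716 MJ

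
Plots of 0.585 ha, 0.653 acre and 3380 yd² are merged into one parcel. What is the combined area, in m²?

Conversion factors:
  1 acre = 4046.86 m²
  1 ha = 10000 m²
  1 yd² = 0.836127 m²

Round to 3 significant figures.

0.585 ha × 10000 = 5850 m²
0.653 acre × 4046.86 = 2642.6 m²
3380 yd² × 0.836127 = 2826.11 m²
Sum: 5850 + 2642.6 + 2826.11 = 11318.7 m²

1.13×10⁴ m²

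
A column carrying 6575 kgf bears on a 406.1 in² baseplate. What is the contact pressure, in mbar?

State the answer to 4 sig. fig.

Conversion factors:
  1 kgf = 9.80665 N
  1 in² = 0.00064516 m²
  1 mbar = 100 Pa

6575 kgf × 9.80665 → 64478.7 N
406.1 in² × 0.00064516 → 0.261999 m²
P = F / A = 64478.7 N / 0.261999 m² = 246103 Pa
246103 Pa ÷ (100 Pa/mbar) = 2461.03 mbar

2461 mbar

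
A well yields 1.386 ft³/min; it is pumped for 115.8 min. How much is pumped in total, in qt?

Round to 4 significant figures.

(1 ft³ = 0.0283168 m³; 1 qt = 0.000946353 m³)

4802 qt

1.386 ft³/min → 6.54118×10⁻⁴ m³/s
115.8 min → 6948 s
V = Q × t = 6.54118×10⁻⁴ × 6948 = 4.54481 m³
In qt: 4.54481 / 0.000946353 = 4802.45 qt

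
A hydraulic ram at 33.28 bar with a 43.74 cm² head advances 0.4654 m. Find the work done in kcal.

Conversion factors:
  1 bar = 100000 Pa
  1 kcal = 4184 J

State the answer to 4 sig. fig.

33.28 bar → 3.328×10⁶ Pa
43.74 cm² → 0.004374 m²
F = P × A = 3.328×10⁶ × 0.004374 = 14556.7 N
W = F × d = 14556.7 × 0.4654 = 6774.69 J
In kcal: 6774.69 / 4184 = 1.61919 kcal

1.619 kcal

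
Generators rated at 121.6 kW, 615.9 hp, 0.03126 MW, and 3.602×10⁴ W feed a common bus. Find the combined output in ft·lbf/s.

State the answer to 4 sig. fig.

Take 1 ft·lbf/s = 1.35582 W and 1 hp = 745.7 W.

121.6 kW × 1000 = 121600 W
615.9 hp × 745.7 = 459277 W
0.03126 MW × 1000000 = 31260 W
3.602×10⁴ W (already W)
Sum: 121600 + 459277 + 31260 + 36020 = 648157 W
In ft·lbf/s: 648157 / 1.35582 = 478055 ft·lbf/s

4.781×10⁵ ft·lbf/s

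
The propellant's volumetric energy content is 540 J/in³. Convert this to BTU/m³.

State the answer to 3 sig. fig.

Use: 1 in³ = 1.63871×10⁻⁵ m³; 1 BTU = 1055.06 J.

3.12×10⁴ BTU/m³

540 J/in³ ÷ 1.63871×10⁻⁵ m³/in³ = 3.29527×10⁷ J/m³
3.29527×10⁷ J/m³ ÷ 1055.06 J/BTU = 31233 BTU/m³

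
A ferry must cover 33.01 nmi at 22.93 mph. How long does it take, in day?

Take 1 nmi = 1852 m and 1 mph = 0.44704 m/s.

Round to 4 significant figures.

33.01 nmi × 1852 = 61134.5 m
22.93 mph × 0.44704 = 10.2506 m/s
t = d / v = 61134.5 m / 10.2506 m/s = 5963.99 s
5963.99 s ÷ (86400 s/day) = 0.0690277 day

0.06903 day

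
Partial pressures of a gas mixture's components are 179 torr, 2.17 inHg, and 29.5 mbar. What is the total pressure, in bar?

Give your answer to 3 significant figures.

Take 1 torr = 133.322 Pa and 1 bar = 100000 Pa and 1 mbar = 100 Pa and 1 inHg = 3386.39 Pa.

179 torr × 133.322 = 23864.6 Pa
2.17 inHg × 3386.39 = 7348.47 Pa
29.5 mbar × 100 = 2950 Pa
Combined: 23864.6 + 7348.47 + 2950 = 34163.1 Pa
In bar: 34163.1 / 100000 = 0.341631 bar

0.342 bar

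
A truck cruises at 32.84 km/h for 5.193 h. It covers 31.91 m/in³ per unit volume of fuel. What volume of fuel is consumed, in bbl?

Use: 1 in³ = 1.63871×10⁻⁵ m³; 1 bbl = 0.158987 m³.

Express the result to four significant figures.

0.5509 bbl

32.84 km/h → 9.12222 m/s
5.193 h → 18694.8 s
d = v × t = 9.12222 × 18694.8 = 170538 m
31.91 m/in³ → 1.94726×10⁶ m/m³
V = d / (distance per unit fuel) = 170538 / 1.94726×10⁶ = 0.0875784 m³
In bbl: 0.0875784 / 0.158987 = 0.550853 bbl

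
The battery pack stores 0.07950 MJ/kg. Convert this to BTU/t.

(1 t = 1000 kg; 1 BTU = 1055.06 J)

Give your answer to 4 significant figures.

7.535×10⁴ BTU/t

0.07950 MJ/kg × 1000000 J/MJ = 79500 J/kg
79500 J/kg ÷ 1055.06 J/BTU × 1000 kg/t = 75351.2 BTU/t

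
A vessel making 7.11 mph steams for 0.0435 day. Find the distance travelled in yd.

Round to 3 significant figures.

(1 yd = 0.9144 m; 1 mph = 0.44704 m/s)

1.31×10⁴ yd

7.11 mph × 0.44704 = 3.17845 m/s
0.0435 day × 86400 = 3758.4 s
d = v × t = 3.17845 m/s × 3758.4 s = 11945.9 m
11945.9 m ÷ (0.9144 m/yd) = 13064.2 yd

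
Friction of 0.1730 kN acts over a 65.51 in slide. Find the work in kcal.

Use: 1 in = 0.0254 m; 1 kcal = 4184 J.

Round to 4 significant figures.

0.06880 kcal

0.1730 kN × 1000 = 173 N
65.51 in × 0.0254 = 1.66395 m
W = F × d = 173 N × 1.66395 m = 287.863 J
287.863 J ÷ (4184 J/kcal) = 0.0688009 kcal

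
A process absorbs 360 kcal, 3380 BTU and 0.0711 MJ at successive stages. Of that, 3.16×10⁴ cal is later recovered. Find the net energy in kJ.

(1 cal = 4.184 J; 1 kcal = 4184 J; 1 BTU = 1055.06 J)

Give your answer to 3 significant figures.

5010 kJ

360 kcal × 4184 → 1.50624×10⁶ J
3380 BTU × 1055.06 → 3.5661×10⁶ J
0.0711 MJ × 1000000 → 71100 J
3.16×10⁴ cal × 4.184 → 132214 J
Net: 1.50624×10⁶ + 3.5661×10⁶ + 71100 − 132214 = 5.01123×10⁶ J
In kJ: 5.01123×10⁶ / 1000 = 5011.23 kJ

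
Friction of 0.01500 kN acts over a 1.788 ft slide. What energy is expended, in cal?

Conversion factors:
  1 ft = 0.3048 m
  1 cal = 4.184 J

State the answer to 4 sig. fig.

1.954 cal

0.01500 kN × 1000 → 15 N
1.788 ft × 0.3048 → 0.544982 m
W = F × d = 15 N × 0.544982 m = 8.17473 J
8.17473 J ÷ (4.184 J/cal) = 1.95381 cal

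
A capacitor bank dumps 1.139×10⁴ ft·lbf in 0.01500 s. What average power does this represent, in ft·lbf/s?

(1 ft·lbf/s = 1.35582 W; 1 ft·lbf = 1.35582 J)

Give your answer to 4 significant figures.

1.139×10⁴ ft·lbf × 1.35582 = 15442.8 J
P = E / t = 15442.8 J / 0.015 s = 1.02952×10⁶ W
1.02952×10⁶ W ÷ (1.35582 W/ft·lbf/s) = 759334 ft·lbf/s

7.593×10⁵ ft·lbf/s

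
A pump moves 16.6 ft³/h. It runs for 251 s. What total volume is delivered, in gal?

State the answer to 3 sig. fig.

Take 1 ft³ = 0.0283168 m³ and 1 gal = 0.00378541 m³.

8.66 gal

16.6 ft³/h → 1.30572×10⁻⁴ m³/s
V = Q × t = 1.30572×10⁻⁴ × 251 = 0.0327736 m³
In gal: 0.0327736 / 0.00378541 = 8.65787 gal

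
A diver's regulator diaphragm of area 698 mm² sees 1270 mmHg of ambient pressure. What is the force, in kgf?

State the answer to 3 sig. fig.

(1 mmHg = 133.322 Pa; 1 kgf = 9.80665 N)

12.1 kgf

1270 mmHg × 133.322 → 169319 Pa
698 mm² × 10⁻⁶ → 6.98×10⁻⁴ m²
F = P × A = 169319 Pa × 6.98×10⁻⁴ m² = 118.185 N
118.185 N ÷ (9.80665 N/kgf) = 12.0515 kgf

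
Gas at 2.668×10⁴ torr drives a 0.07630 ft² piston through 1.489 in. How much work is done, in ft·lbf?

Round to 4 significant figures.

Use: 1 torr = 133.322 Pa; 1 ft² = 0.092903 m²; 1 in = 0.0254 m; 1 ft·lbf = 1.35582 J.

2.668×10⁴ torr → 3.55703×10⁶ Pa
0.07630 ft² → 0.0070885 m²
F = P × A = 3.55703×10⁶ × 0.0070885 = 25214 N
1.489 in → 0.0378206 m
W = F × d = 25214 × 0.0378206 = 953.609 J
In ft·lbf: 953.609 / 1.35582 = 703.345 ft·lbf

703.3 ft·lbf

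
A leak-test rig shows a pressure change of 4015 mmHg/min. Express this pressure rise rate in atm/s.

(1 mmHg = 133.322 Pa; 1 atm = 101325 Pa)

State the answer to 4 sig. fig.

0.08805 atm/s

4015 mmHg/min × 133.322 Pa/mmHg ÷ 60 s/min = 8921.46 Pa/s
8921.46 Pa/s ÷ 101325 Pa/atm = 0.088048 atm/s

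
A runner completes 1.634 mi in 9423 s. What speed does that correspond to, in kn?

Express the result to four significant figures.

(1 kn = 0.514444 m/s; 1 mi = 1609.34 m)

0.5425 kn

1.634 mi × 1609.34 → 2629.66 m
v = d / t = 2629.66 m / 9423 s = 0.279068 m/s
0.279068 m/s ÷ (0.514444 m/s/kn) = 0.542465 kn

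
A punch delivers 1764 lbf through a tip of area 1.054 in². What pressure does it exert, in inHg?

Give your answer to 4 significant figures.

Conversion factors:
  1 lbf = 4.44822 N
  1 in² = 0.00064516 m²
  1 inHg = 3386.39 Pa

1764 lbf × 4.44822 → 7846.66 N
1.054 in² × 0.00064516 → 6.79999×10⁻⁴ m²
P = F / A = 7846.66 N / 6.79999×10⁻⁴ m² = 1.15392×10⁷ Pa
1.15392×10⁷ Pa ÷ (3386.39 Pa/inHg) = 3407.52 inHg

3408 inHg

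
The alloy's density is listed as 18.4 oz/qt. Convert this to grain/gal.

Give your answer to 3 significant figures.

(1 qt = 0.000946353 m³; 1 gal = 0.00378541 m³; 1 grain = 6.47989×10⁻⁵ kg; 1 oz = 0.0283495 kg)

18.4 oz/qt × 0.0283495 kg/oz ÷ 0.000946353 m³/qt = 551.201 kg/m³
551.201 kg/m³ ÷ 6.47989×10⁻⁵ kg/grain × 0.00378541 m³/gal = 32200 grain/gal

3.22×10⁴ grain/gal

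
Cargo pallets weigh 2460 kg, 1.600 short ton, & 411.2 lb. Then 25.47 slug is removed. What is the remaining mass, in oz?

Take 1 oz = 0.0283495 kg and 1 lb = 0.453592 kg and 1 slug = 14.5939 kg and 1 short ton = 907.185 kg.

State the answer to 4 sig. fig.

1.314×10⁵ oz

2460 kg (already kg)
1.600 short ton × 907.185 → 1451.5 kg
411.2 lb × 0.453592 → 186.517 kg
25.47 slug × 14.5939 → 371.707 kg
Result: 2460 + 1451.5 + 186.517 − 371.707 = 3726.31 kg
In oz: 3726.31 / 0.0283495 = 131442 oz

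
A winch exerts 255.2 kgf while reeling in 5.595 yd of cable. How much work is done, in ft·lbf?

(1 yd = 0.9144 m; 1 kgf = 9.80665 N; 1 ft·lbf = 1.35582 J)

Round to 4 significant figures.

255.2 kgf × 9.80665 → 2502.66 N
5.595 yd × 0.9144 → 5.11607 m
W = F × d = 2502.66 N × 5.11607 m = 12803.8 J
12803.8 J ÷ (1.35582 J/ft·lbf) = 9443.58 ft·lbf

9444 ft·lbf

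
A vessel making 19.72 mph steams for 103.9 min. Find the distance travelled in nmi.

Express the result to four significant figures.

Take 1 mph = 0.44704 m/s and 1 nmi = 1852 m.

19.72 mph × 0.44704 → 8.81563 m/s
103.9 min × 60 → 6234 s
d = v × t = 8.81563 m/s × 6234 s = 54956.6 m
54956.6 m ÷ (1852 m/nmi) = 29.6742 nmi

29.67 nmi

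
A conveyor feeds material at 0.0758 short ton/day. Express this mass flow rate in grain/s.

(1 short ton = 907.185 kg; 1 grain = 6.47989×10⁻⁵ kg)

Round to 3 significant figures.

0.0758 short ton/day × 907.185 kg/short ton ÷ 86400 s/day = 7.95887×10⁻⁴ kg/s
7.95887×10⁻⁴ kg/s ÷ 6.47989×10⁻⁵ kg/grain = 12.2824 grain/s

12.3 grain/s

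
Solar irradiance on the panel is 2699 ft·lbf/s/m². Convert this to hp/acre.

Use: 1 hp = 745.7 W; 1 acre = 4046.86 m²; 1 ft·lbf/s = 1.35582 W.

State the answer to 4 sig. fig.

2699 ft·lbf/s/m² × 1.35582 W/ft·lbf/s = 3659.36 W/m²
3659.36 W/m² ÷ 745.7 W/hp × 4046.86 m²/acre = 19859.1 hp/acre

1.986×10⁴ hp/acre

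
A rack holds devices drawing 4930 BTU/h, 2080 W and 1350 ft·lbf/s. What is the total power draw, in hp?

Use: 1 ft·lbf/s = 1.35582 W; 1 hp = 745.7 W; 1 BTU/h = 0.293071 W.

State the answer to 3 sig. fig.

4930 BTU/h × 0.293071 = 1444.84 W
2080 W (already W)
1350 ft·lbf/s × 1.35582 = 1830.36 W
Sum: 1444.84 + 2080 + 1830.36 = 5355.2 W
In hp: 5355.2 / 745.7 = 7.18144 hp

7.18 hp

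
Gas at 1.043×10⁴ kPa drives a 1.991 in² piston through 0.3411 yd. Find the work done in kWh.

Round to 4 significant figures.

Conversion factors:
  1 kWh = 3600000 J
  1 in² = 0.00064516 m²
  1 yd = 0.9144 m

0.001161 kWh

1.043×10⁴ kPa → 1.043×10⁷ Pa
1.991 in² → 0.00128451 m²
F = P × A = 1.043×10⁷ × 0.00128451 = 13397.4 N
0.3411 yd → 0.311902 m
W = F × d = 13397.4 × 0.311902 = 4178.68 J
In kWh: 4178.68 / 3600000 = 0.00116074 kWh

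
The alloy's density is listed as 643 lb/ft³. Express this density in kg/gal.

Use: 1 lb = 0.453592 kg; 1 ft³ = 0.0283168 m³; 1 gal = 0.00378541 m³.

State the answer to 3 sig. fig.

643 lb/ft³ × 0.453592 kg/lb ÷ 0.0283168 m³/ft³ = 10299.9 kg/m³
10299.9 kg/m³ × 0.00378541 m³/gal = 38.9893 kg/gal

39.0 kg/gal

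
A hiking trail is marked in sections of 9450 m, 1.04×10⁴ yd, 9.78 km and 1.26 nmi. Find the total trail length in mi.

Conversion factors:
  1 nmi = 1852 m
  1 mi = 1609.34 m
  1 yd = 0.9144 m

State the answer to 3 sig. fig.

19.3 mi

9450 m (already m)
1.04×10⁴ yd × 0.9144 → 9509.76 m
9.78 km × 1000 → 9780 m
1.26 nmi × 1852 → 2333.52 m
Total: 9450 + 9509.76 + 9780 + 2333.52 = 31073.3 m
In mi: 31073.3 / 1609.34 = 19.3081 mi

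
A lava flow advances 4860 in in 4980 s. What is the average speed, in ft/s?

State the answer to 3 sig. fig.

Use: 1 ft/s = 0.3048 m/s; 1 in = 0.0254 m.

4860 in × 0.0254 → 123.444 m
v = d / t = 123.444 m / 4980 s = 0.024788 m/s
0.024788 m/s ÷ (0.3048 m/s/ft/s) = 0.0813255 ft/s

0.0813 ft/s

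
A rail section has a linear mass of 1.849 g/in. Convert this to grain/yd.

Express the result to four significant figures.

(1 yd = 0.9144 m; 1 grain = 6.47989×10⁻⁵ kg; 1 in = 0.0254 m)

1027 grain/yd

1.849 g/in × 0.001 kg/g ÷ 0.0254 m/in = 0.0727953 kg/m
0.0727953 kg/m ÷ 6.47989×10⁻⁵ kg/grain × 0.9144 m/yd = 1027.24 grain/yd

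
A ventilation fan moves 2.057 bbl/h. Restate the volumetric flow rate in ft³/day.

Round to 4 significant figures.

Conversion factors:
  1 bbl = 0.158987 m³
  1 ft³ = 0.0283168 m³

277.2 ft³/day

2.057 bbl/h × 0.158987 m³/bbl ÷ 3600 s/h = 9.08434×10⁻⁵ m³/s
9.08434×10⁻⁵ m³/s ÷ 0.0283168 m³/ft³ × 86400 s/day = 277.181 ft³/day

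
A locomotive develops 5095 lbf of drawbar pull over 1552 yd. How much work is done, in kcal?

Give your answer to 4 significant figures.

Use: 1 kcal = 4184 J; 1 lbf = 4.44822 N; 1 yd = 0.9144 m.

5095 lbf × 4.44822 = 22663.7 N
1552 yd × 0.9144 = 1419.15 m
W = F × d = 22663.7 N × 1419.15 m = 3.21632×10⁷ J
3.21632×10⁷ J ÷ (4184 J/kcal) = 7687.19 kcal

7687 kcal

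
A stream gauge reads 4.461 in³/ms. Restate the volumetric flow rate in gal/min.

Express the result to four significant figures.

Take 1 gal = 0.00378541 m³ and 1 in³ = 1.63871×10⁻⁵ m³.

4.461 in³/ms × 1.63871×10⁻⁵ m³/in³ ÷ 0.001 s/ms = 0.0731029 m³/s
0.0731029 m³/s ÷ 0.00378541 m³/gal × 60 s/min = 1158.71 gal/min

1159 gal/min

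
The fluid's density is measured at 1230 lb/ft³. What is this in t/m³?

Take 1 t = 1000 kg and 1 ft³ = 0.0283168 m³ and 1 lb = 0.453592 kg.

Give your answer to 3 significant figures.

19.7 t/m³

1230 lb/ft³ × 0.453592 kg/lb ÷ 0.0283168 m³/ft³ = 19702.7 kg/m³
19702.7 kg/m³ ÷ 1000 kg/t = 19.7027 t/m³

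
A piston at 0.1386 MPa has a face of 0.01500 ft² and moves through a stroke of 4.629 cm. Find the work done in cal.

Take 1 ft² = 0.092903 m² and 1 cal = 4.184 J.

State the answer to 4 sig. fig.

0.1386 MPa → 138600 Pa
0.01500 ft² → 0.00139354 m²
F = P × A = 138600 × 0.00139354 = 193.145 N
4.629 cm → 0.04629 m
W = F × d = 193.145 × 0.04629 = 8.94068 J
In cal: 8.94068 / 4.184 = 2.13687 cal

2.137 cal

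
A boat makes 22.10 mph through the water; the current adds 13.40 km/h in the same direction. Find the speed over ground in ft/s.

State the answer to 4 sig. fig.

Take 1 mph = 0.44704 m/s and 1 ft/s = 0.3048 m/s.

22.10 mph × 0.44704 = 9.87958 m/s
13.40 km/h × (1/3.6) = 3.72222 m/s
Combined: 9.87958 + 3.72222 = 13.6018 m/s
In ft/s: 13.6018 / 0.3048 = 44.6253 ft/s

44.63 ft/s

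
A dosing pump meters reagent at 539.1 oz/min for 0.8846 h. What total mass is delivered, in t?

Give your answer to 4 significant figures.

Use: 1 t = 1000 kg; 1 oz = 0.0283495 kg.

0.8112 t

539.1 oz/min → 0.25472 kg/s
0.8846 h → 3184.56 s
m = ṁ × t = 0.25472 × 3184.56 = 811.171 kg
In t: 811.171 / 1000 = 0.811171 t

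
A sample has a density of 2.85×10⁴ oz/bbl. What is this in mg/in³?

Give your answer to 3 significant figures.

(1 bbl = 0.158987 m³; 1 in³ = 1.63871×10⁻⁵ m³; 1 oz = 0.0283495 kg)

8.33×10⁴ mg/in³

2.85×10⁴ oz/bbl × 0.0283495 kg/oz ÷ 0.158987 m³/bbl = 5081.93 kg/m³
5081.93 kg/m³ ÷ 10⁻⁶ kg/mg × 1.63871×10⁻⁵ m³/in³ = 83278.1 mg/in³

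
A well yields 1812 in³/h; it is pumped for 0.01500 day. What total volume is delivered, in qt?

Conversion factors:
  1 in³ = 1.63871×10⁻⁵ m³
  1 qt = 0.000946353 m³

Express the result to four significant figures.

11.30 qt

1812 in³/h → 8.24817×10⁻⁶ m³/s
0.01500 day → 1296 s
V = Q × t = 8.24817×10⁻⁶ × 1296 = 0.0106896 m³
In qt: 0.0106896 / 0.000946353 = 11.2956 qt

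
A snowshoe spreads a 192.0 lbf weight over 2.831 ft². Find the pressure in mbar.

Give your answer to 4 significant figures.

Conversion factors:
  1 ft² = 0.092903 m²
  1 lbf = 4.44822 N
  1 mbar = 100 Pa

32.47 mbar

192.0 lbf × 4.44822 → 854.058 N
2.831 ft² × 0.092903 → 0.263008 m²
P = F / A = 854.058 N / 0.263008 m² = 3247.27 Pa
3247.27 Pa ÷ (100 Pa/mbar) = 32.4727 mbar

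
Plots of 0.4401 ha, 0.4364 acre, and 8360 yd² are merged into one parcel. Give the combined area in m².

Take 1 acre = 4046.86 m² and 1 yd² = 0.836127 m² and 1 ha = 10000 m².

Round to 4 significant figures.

0.4401 ha × 10000 = 4401 m²
0.4364 acre × 4046.86 = 1766.05 m²
8360 yd² × 0.836127 = 6990.02 m²
Combined: 4401 + 1766.05 + 6990.02 = 13157.1 m²

1.316×10⁴ m²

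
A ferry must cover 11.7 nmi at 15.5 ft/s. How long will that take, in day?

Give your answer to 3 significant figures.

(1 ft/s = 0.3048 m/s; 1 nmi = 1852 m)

11.7 nmi × 1852 = 21668.4 m
15.5 ft/s × 0.3048 = 4.7244 m/s
t = d / v = 21668.4 m / 4.7244 m/s = 4586.49 s
4586.49 s ÷ (86400 s/day) = 0.0530844 day

0.0531 day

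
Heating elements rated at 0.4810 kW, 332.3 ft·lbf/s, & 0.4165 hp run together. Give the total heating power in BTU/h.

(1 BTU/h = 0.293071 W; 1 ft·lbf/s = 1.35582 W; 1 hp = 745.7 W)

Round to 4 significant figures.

0.4810 kW × 1000 = 481 W
332.3 ft·lbf/s × 1.35582 = 450.539 W
0.4165 hp × 745.7 = 310.584 W
Sum: 481 + 450.539 + 310.584 = 1242.12 W
In BTU/h: 1242.12 / 0.293071 = 4238.29 BTU/h

4238 BTU/h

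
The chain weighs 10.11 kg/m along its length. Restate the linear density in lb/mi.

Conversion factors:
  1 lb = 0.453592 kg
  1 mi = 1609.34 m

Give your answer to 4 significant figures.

3.587×10⁴ lb/mi

10.11 kg/m is already 10.11 kg/m
10.11 kg/m ÷ 0.453592 kg/lb × 1609.34 m/mi = 35870.2 lb/mi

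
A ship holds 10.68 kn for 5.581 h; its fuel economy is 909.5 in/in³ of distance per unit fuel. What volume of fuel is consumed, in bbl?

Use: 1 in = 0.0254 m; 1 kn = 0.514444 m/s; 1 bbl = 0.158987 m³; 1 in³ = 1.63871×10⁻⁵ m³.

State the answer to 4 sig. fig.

10.68 kn → 5.49426 m/s
5.581 h → 20091.6 s
d = v × t = 5.49426 × 20091.6 = 110388 m
909.5 in/in³ → 1.40972×10⁶ m/m³
V = d / (distance per unit fuel) = 110388 / 1.40972×10⁶ = 0.0783049 m³
In bbl: 0.0783049 / 0.158987 = 0.492524 bbl

0.4925 bbl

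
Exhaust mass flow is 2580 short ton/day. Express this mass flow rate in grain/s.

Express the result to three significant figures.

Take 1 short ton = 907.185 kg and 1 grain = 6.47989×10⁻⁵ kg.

4.18×10⁵ grain/s

2580 short ton/day × 907.185 kg/short ton ÷ 86400 s/day = 27.0896 kg/s
27.0896 kg/s ÷ 6.47989×10⁻⁵ kg/grain = 418056 grain/s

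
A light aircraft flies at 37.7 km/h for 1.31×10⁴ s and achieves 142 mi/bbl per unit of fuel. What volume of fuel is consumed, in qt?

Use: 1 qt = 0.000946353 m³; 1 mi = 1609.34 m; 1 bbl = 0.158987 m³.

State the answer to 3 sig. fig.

37.7 km/h → 10.4722 m/s
d = v × t = 10.4722 × 13100 = 137186 m
142 mi/bbl → 1.43739×10⁶ m/m³
V = d / (distance per unit fuel) = 137186 / 1.43739×10⁶ = 0.095441 m³
In qt: 0.095441 / 0.000946353 = 100.851 qt

101 qt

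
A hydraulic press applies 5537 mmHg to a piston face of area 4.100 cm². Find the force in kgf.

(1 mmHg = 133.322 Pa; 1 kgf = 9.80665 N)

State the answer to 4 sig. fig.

5537 mmHg × 133.322 → 738204 Pa
4.100 cm² × 0.0001 → 4.1×10⁻⁴ m²
F = P × A = 738204 Pa × 4.1×10⁻⁴ m² = 302.664 N
302.664 N ÷ (9.80665 N/kgf) = 30.8631 kgf

30.86 kgf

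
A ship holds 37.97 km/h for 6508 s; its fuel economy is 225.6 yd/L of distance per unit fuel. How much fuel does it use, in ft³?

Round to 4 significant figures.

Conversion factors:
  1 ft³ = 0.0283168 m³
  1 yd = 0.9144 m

37.97 km/h → 10.5472 m/s
d = v × t = 10.5472 × 6508 = 68641.2 m
225.6 yd/L → 206289 m/m³
V = d / (distance per unit fuel) = 68641.2 / 206289 = 0.332743 m³
In ft³: 0.332743 / 0.0283168 = 11.7507 ft³

11.75 ft³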